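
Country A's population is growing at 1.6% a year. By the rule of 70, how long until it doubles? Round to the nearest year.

44 years

Doubling time ≈ 70 / 1.6 = 43.75 years.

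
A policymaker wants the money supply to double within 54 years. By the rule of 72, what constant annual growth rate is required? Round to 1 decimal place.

approximately 1.3%

72 / 54 ≈ 1.33, so about 1.3% annually.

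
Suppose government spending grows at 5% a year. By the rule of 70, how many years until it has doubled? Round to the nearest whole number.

14 years

Doubling time ≈ 70 / 5 = 14.00 years.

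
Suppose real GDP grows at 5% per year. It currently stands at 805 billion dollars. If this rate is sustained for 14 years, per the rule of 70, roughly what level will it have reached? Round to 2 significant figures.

It doubles every 70/5 ≈ 14.00 years, so 14 years is 1.00 doublings.
2^1.00 ≈ 2.00; 805 × 2.00 ≈ 1600 billion dollars.

around 1600 billion dollars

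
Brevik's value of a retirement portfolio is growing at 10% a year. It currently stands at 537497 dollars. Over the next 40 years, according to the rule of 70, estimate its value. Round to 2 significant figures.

≈ 28000000 dollars

It doubles every 70/10 ≈ 7.00 years, so 40 years is 5.71 doublings.
2^5.71 ≈ 52.35; 537497 × 52.35 ≈ 28000000 dollars.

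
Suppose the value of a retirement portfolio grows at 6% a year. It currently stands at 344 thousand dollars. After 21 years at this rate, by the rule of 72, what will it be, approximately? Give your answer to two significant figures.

Doubling time ≈ 72/6 = 12.00 years.
21 years is 21/12.00 ≈ 1.75 doublings, a factor of 2^1.75 ≈ 3.36.
344 × 3.36 ≈ 1200 thousand dollars.

around 1200 thousand dollars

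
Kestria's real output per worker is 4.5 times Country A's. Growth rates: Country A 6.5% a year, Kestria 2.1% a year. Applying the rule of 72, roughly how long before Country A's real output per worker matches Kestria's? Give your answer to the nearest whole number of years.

about 36 years

Country A gains on Kestria at 6.5% − 2.1% = 4.4 points a year.
At that relative rate the gap halves every 72/4.4 ≈ 16.36 years.
A 4.5 times gap takes log₂(4.5) ≈ 2.17 halvings to close: 2.17 × 16.36 ≈ 36 years.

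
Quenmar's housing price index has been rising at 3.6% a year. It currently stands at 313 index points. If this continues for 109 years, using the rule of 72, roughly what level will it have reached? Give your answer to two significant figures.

approximately 14000 index points

It doubles every 72/3.6 ≈ 20.00 years, so 109 years is 5.45 doublings.
2^5.45 ≈ 43.71; 313 × 43.71 ≈ 14000 index points.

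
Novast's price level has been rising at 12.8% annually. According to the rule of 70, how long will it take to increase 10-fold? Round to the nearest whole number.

Doubling time ≈ 70/12.8 = 5.47 years.
Reaching 10× takes log₂(10) ≈ 3.32 doublings.
3.32 × 5.47 ≈ 18 years.

≈ 18 years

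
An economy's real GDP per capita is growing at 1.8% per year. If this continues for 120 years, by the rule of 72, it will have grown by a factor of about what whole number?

At 1.8% one doubling takes ≈ 40.00 years; 120 years is 3 of them, so ×8.

about 8 times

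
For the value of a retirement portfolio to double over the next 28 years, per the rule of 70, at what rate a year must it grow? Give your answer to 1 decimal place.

70 / 28 ≈ 2.50, so about 2.5% a year.

approximately 2.5% a year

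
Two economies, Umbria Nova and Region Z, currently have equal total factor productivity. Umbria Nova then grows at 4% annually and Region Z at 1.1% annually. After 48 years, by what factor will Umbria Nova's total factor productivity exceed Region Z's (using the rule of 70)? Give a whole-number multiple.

Umbria Nova pulls ahead at 2.9 pp per year, so the ratio doubles every 70/2.9 ≈ 24.14 years.
In 48 years that's 1.99 doublings: 2^1.99 ≈ 4.

around 4 times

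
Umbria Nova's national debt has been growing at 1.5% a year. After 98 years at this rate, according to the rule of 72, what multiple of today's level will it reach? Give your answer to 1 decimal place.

Doubling time ≈ 72/1.5 = 48.00 years.
98 years / 48.00 ≈ 2.04 doublings → factor 2^2.04 ≈ 4.1.

≈ 4.1 times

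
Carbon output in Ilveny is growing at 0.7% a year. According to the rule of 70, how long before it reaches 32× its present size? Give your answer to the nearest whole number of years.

Doubling time ≈ 70/0.7 = 100.00 years.
32× is 5 doublings, so 5 × 100.00 ≈ 500 years.

approximately 500 years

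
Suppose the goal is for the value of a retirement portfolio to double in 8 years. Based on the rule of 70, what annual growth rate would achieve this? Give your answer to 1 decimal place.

70 / 8 ≈ 8.75, so about 8.8% annually.

≈ 8.8%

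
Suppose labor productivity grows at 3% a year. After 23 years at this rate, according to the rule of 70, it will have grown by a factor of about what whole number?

roughly 2 times

70/3 ≈ 23.33 years per doubling.
23 years fits 1 doubling: 2^1 = 2.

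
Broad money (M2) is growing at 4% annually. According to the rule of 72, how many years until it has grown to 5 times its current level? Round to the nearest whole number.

Doubling time ≈ 72/4 = 18.00 years.
Reaching 5× takes log₂(5) ≈ 2.32 doublings.
2.32 × 18.00 ≈ 42 years.

roughly 42 years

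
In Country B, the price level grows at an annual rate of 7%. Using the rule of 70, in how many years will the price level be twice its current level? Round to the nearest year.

At 7%, doubling takes about 70/7 = 10.00 years.

roughly 10 years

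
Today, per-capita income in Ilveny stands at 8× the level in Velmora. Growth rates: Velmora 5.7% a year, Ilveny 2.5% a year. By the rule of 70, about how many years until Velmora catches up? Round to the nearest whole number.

Velmora gains on Ilveny at 5.7% − 2.5% = 3.2 points a year.
At that relative rate the gap halves every 70/3.2 ≈ 21.88 years.
An 8× gap closes after 3 halvings: 3 × 21.88 ≈ 66 years.

around 66 years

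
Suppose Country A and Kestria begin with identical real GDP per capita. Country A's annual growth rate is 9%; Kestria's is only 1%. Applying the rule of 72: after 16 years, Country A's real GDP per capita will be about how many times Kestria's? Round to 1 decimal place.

≈ 3.4 times

Rate gap = 9% − 1% = 8 points.
The ratio doubles every 72/8 ≈ 9.00 years.
16/9.00 ≈ 1.78 doublings → ratio ≈ 2^1.78 ≈ 3.4.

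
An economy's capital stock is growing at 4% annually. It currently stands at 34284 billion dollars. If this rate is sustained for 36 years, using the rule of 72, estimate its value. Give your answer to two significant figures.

Doubling time ≈ 72/4 = 18.00 years.
36 years is 36/18.00 ≈ 2.00 doublings, a factor of 2^2.00 ≈ 4.00.
34284 × 4.00 ≈ 140000 billion dollars.

roughly 140000 billion dollars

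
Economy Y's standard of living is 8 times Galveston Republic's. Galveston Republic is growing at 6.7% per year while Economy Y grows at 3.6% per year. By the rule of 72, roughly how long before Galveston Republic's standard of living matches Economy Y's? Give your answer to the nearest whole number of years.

about 70 years

The growth-rate gap is 6.7% − 3.6% = 3.1 percentage points.
So the ratio between them halves every 72/3.1 ≈ 23.23 years.
An 8 times gap closes after 3 halvings: 3 × 23.23 ≈ 70 years.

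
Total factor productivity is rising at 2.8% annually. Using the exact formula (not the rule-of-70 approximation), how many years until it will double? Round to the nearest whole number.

t = ln(2) / ln(1 + 0.028) = 0.6931 / 0.027615 ≈ 25.10.
≈ 25 years.

25 years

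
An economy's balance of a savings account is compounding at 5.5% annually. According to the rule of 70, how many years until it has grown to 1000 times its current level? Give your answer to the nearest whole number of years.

At 5.5% it doubles every 70/5.5 ≈ 12.73 years.
1000× is log₂ 1000 ≈ 9.97 doublings, so ≈ 9.97 × 12.73 = 127 years.

approximately 127 years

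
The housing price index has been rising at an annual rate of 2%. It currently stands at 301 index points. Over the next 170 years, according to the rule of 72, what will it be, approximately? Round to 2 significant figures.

7900 index points

Doubling time ≈ 72/2 = 36.00 years.
170 years is 170/36.00 ≈ 4.72 doublings, a factor of 2^4.72 ≈ 26.35.
301 × 26.35 ≈ 7900 index points.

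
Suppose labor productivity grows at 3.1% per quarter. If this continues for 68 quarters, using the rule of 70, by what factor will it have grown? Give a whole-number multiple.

approximately 8 times

At 3.1% one doubling takes ≈ 22.58 quarters; 68 quarters is 3 of them, so ×8.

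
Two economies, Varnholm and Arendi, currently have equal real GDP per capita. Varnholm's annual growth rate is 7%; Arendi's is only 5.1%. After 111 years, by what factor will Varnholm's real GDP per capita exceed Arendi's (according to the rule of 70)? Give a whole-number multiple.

Rate gap = 7% − 5.1% = 1.9 points.
The ratio doubles every 70/1.9 ≈ 36.84 years.
111/36.84 ≈ 3.01 doublings → ratio ≈ 2^3.01 ≈ 8.

about 8 times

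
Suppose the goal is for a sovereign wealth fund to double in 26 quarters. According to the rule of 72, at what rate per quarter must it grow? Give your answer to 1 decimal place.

72 / 26 ≈ 2.77, so about 2.8% per quarter.

roughly 2.8%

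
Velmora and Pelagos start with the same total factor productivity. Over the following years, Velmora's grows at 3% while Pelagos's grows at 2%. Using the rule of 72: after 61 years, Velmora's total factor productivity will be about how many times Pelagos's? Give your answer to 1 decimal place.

≈ 1.8 times

Only the 1-point difference matters.
72/1 ≈ 72.00 years per doubling of the ratio; 61 years gives 0.85 doublings, so ≈ 1.8×.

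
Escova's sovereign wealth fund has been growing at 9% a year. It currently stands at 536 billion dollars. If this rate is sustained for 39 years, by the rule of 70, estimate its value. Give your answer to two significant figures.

It doubles every 70/9 ≈ 7.78 years, so 39 years is 5.01 doublings.
2^5.01 ≈ 32.22; 536 × 32.22 ≈ 17000 billion dollars.

≈ 17000 billion dollars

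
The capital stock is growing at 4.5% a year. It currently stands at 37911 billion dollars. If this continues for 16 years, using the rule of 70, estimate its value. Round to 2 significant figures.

≈ 77000 billion dollars

Doubling time ≈ 70/4.5 = 15.56 years.
16 years is 16/15.56 ≈ 1.03 doublings, a factor of 2^1.03 ≈ 2.04.
37911 × 2.04 ≈ 77000 billion dollars.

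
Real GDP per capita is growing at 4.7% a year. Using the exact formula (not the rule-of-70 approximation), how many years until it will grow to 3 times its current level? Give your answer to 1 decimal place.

23.9 years

t = ln(3) / ln(1 + 0.047) = 1.0986 / 0.045929 ≈ 23.92.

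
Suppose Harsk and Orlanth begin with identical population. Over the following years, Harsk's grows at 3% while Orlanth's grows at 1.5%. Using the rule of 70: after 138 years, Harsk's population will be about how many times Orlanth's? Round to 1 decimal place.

Rate gap = 3% − 1.5% = 1.5 points.
The ratio doubles every 70/1.5 ≈ 46.67 years.
138/46.67 ≈ 2.96 doublings → ratio ≈ 2^2.96 ≈ 7.8.

≈ 7.8 times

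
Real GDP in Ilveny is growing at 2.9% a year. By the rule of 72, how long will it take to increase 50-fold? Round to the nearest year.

around 140 years

Doubling time ≈ 72/2.9 = 24.83 years.
50× is log₂ 50 ≈ 5.64 doublings, so ≈ 5.64 × 24.83 = 140 years.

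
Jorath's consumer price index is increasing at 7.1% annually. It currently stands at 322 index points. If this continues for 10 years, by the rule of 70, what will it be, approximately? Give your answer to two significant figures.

650 index points

It doubles every 70/7.1 ≈ 9.86 years, so 10 years is 1.01 doublings.
2^1.01 ≈ 2.01; 322 × 2.01 ≈ 650 index points.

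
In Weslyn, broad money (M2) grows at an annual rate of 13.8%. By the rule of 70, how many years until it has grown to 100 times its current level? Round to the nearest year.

around 34 years

At 13.8% it doubles every 70/13.8 ≈ 5.07 years.
100× is log₂ 100 ≈ 6.64 doublings, so ≈ 6.64 × 5.07 = 34 years.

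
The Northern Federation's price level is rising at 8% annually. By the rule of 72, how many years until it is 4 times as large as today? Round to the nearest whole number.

approximately 18 years

At 8% it doubles every 72/8 ≈ 9.00 years.
4 = 2^2, so 2 doublings → 18 years.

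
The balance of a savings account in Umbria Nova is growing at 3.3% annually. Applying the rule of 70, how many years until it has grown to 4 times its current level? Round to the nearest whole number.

≈ 42 years

One doubling takes 70/3.3 = 21.21 years.
Getting to 4× needs 2 doublings: 2 × 21.21 ≈ 42 years.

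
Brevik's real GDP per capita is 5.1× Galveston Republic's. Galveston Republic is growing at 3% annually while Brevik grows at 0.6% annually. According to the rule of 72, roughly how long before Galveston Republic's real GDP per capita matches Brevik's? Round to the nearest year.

≈ 71 years

The growth-rate gap is 3% − 0.6% = 2.4 percentage points.
So the ratio between them halves every 72/2.4 ≈ 30.00 years.
A 5.1× gap takes log₂(5.1) ≈ 2.35 halvings to close: 2.35 × 30.00 ≈ 71 years.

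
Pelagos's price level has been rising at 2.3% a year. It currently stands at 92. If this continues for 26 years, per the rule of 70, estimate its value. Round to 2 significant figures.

Doubling time ≈ 70/2.3 = 30.43 years.
26 years is 26/30.43 ≈ 0.85 doublings, a factor of 2^0.85 ≈ 1.80.
92 × 1.80 ≈ 170.

170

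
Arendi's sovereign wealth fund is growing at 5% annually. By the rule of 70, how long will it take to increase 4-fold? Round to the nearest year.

Doubling time ≈ 70/5 = 14.00 years.
4× is 2 doublings, so 2 × 14.00 ≈ 28 years.

≈ 28 years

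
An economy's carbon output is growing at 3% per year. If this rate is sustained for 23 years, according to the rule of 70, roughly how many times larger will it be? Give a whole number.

approximately 2 times

At 3% one doubling takes ≈ 23.33 years; 23 years is 1 of them, so ×2.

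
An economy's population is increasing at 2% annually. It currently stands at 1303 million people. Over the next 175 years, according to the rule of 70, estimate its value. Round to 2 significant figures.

≈ 42000 million people

It doubles every 70/2 ≈ 35.00 years, so 175 years is 5.00 doublings.
2^5.00 ≈ 32.00; 1303 × 32.00 ≈ 42000 million people.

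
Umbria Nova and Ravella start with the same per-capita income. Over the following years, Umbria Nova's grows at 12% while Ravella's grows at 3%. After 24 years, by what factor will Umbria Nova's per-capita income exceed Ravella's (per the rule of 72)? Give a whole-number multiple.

Umbria Nova pulls ahead at 9 pp per year, so the ratio doubles every 72/9 ≈ 8.00 years.
In 24 years that's 3.00 doublings: 2^3.00 ≈ 8.

8 times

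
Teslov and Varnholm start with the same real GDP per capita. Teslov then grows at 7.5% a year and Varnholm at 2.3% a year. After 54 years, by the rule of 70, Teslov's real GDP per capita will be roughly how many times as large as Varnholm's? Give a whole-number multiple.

roughly 16 times

Rate gap = 7.5% − 2.3% = 5.2 points.
The ratio doubles every 70/5.2 ≈ 13.46 years.
54/13.46 ≈ 4.01 doublings → ratio ≈ 2^4.01 ≈ 16.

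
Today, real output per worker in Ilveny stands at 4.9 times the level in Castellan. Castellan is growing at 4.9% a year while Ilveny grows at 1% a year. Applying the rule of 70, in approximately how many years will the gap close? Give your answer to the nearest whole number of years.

The growth-rate gap is 4.9% − 1% = 3.9 percentage points.
So the ratio between them halves every 70/3.9 ≈ 17.95 years.
A 4.9 times gap takes log₂(4.9) ≈ 2.29 halvings to close: 2.29 × 17.95 ≈ 41 years.

approximately 41 years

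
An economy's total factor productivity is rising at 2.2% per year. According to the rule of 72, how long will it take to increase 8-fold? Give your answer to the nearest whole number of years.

roughly 98 years

At 2.2% it doubles every 72/2.2 ≈ 32.73 years.
8× is 3 doublings, so 3 × 32.73 ≈ 98 years.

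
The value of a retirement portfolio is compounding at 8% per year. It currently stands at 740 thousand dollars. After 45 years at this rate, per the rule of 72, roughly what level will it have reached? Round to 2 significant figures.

Doubling time ≈ 72/8 = 9.00 years.
45 years is 45/9.00 ≈ 5.00 doublings, a factor of 2^5.00 ≈ 32.00.
740 × 32.00 ≈ 24000 thousand dollars.

≈ 24000 thousand dollars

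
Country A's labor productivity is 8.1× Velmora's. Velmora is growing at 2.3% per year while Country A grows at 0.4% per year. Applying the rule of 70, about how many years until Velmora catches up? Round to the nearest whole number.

≈ 111 years

Velmora gains on Country A at 2.3% − 0.4% = 1.9 points a year.
At that relative rate the gap halves every 70/1.9 ≈ 36.84 years.
An 8.1× gap takes log₂(8.1) ≈ 3.02 halvings to close: 3.02 × 36.84 ≈ 111 years.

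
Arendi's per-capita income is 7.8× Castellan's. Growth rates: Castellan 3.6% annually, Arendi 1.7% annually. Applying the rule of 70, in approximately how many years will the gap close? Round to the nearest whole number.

What matters is the difference: 1.9 pp.
Rule of 70 on the gap: the ratio halves every 70/1.9 ≈ 36.84 years.
A 7.8× gap takes log₂(7.8) ≈ 2.96 halvings to close: 2.96 × 36.84 ≈ 109 years.

109 years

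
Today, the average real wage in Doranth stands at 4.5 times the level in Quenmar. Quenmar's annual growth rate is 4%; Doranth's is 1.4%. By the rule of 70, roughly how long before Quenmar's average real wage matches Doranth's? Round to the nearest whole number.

58 years

What matters is the difference: 2.6 pp.
Rule of 70 on the gap: the ratio halves every 70/2.6 ≈ 26.92 years.
A 4.5 times gap takes log₂(4.5) ≈ 2.17 halvings to close: 2.17 × 26.92 ≈ 58 years.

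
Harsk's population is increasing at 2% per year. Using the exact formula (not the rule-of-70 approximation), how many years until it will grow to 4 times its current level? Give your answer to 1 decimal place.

70.0 years

t = ln(4) / ln(1 + 0.02) = 1.3863 / 0.019803 ≈ 70.00.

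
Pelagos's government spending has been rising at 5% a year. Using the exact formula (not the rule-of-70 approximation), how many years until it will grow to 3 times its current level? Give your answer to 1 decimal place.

t = ln(3) / ln(1 + 0.05) = 1.0986 / 0.048790 ≈ 22.52.

22.5 years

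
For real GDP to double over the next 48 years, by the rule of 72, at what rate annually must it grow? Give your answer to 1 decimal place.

1.5%

72 / 48 ≈ 1.50, so about 1.5% annually.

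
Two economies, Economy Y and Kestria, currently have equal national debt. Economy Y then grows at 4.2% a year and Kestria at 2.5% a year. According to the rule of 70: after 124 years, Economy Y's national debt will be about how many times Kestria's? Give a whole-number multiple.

Only the 1.7-point difference matters.
70/1.7 ≈ 41.18 years per doubling of the ratio; 124 years gives 3.01 doublings, so ≈ 8×.

roughly 8 times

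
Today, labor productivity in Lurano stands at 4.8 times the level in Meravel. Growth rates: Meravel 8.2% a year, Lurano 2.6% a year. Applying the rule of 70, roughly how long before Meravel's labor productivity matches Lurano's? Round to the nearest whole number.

The growth-rate gap is 8.2% − 2.6% = 5.6 percentage points.
So the ratio between them halves every 70/5.6 ≈ 12.50 years.
A 4.8 times gap takes log₂(4.8) ≈ 2.26 halvings to close: 2.26 × 12.50 ≈ 28 years.

around 28 years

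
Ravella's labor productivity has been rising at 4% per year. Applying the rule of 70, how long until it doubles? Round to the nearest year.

around 18 years

Doubling time ≈ 70 / 4 = 17.50 years.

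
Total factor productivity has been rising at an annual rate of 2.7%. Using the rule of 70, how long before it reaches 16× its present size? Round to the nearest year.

approximately 104 years

Doubling time ≈ 70/2.7 = 25.93 years.
16× is 4 doublings, so 4 × 25.93 ≈ 104 years.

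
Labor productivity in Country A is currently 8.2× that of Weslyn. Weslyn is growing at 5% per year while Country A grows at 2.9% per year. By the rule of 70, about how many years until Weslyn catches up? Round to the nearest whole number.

roughly 101 years

The growth-rate gap is 5% − 2.9% = 2.1 percentage points.
So the ratio between them halves every 70/2.1 ≈ 33.33 years.
An 8.2× gap takes log₂(8.2) ≈ 3.04 halvings to close: 3.04 × 33.33 ≈ 101 years.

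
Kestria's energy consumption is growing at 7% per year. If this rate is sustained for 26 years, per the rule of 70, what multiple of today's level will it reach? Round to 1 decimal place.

around 6.1 times

Doubling time ≈ 70/7 = 10.00 years.
26 years / 10.00 ≈ 2.60 doublings → factor 2^2.60 ≈ 6.1.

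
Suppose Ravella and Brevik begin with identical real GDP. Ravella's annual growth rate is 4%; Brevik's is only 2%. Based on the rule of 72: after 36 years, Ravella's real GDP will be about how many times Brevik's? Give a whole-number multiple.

≈ 2 times

Only the 2-point difference matters.
72/2 ≈ 36.00 years per doubling of the ratio; 36 years gives 1.00 doublings, so ≈ 2×.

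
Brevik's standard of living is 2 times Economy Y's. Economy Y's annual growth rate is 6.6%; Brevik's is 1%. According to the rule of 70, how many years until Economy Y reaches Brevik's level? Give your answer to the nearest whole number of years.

13 years

What matters is the difference: 5.6 pp.
Rule of 70 on the gap: the ratio halves every 70/5.6 ≈ 12.50 years.
A 2 times gap closes after 1 halving: 1 × 12.50 ≈ 13 years.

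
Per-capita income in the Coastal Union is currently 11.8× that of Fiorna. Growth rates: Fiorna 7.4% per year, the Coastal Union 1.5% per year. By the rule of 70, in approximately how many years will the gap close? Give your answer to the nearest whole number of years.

Fiorna gains on the Coastal Union at 7.4% − 1.5% = 5.9 points a year.
At that relative rate the gap halves every 70/5.9 ≈ 11.86 years.
An 11.8× gap takes log₂(11.8) ≈ 3.56 halvings to close: 3.56 × 11.86 ≈ 42 years.

around 42 years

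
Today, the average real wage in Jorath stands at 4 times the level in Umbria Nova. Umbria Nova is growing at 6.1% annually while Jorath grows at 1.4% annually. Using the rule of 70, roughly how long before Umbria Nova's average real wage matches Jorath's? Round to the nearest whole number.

What matters is the difference: 4.7 pp.
Rule of 70 on the gap: the ratio halves every 70/4.7 ≈ 14.89 years.
A 4 times gap closes after 2 halvings: 2 × 14.89 ≈ 30 years.

about 30 years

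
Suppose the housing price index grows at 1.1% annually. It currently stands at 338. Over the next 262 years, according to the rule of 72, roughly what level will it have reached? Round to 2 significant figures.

5400

Doubling time ≈ 72/1.1 = 65.45 years.
262 years is 262/65.45 ≈ 4.00 doublings, a factor of 2^4.00 ≈ 16.00.
338 × 16.00 ≈ 5400.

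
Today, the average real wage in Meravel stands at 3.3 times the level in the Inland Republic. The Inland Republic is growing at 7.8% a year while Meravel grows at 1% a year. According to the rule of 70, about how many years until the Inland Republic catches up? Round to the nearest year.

approximately 18 years

The growth-rate gap is 7.8% − 1% = 6.8 percentage points.
So the ratio between them halves every 70/6.8 ≈ 10.29 years.
A 3.3 times gap takes log₂(3.3) ≈ 1.72 halvings to close: 1.72 × 10.29 ≈ 18 years.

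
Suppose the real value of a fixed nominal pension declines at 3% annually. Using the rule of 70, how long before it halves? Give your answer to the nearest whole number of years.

The rule works in reverse for decay: 70/3 ≈ 23.33 years to halve.

around 23 years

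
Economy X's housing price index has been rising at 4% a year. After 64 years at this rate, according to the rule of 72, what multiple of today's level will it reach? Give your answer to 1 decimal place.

Doubling time ≈ 72/4 = 18.00 years.
64 years / 18.00 ≈ 3.56 doublings → factor 2^3.56 ≈ 11.8.

around 11.8 times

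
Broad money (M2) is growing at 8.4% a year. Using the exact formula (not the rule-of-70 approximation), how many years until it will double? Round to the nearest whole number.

9 years

t = ln(2) / ln(1 + 0.084) = 0.6931 / 0.080658 ≈ 8.59.
≈ 9 years.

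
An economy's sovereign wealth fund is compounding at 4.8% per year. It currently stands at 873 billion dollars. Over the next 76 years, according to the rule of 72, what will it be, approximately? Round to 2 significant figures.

roughly 29000 billion dollars

It doubles every 72/4.8 ≈ 15.00 years, so 76 years is 5.07 doublings.
2^5.07 ≈ 33.59; 873 × 33.59 ≈ 29000 billion dollars.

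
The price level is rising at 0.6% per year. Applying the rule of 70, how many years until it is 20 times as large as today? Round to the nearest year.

around 504 years

Doubling time ≈ 70/0.6 = 116.67 years.
20× is log₂ 20 ≈ 4.32 doublings, so ≈ 4.32 × 116.67 = 504 years.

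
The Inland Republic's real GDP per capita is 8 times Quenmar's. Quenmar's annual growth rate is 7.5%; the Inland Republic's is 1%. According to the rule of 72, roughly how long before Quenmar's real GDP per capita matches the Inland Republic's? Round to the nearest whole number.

roughly 33 years

The growth-rate gap is 7.5% − 1% = 6.5 percentage points.
So the ratio between them halves every 72/6.5 ≈ 11.08 years.
An 8 times gap closes after 3 halvings: 3 × 11.08 ≈ 33 years.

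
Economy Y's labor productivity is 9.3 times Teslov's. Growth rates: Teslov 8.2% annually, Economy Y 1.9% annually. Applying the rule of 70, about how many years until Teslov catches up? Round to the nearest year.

36 years

The growth-rate gap is 8.2% − 1.9% = 6.3 percentage points.
So the ratio between them halves every 70/6.3 ≈ 11.11 years.
A 9.3 times gap takes log₂(9.3) ≈ 3.22 halvings to close: 3.22 × 11.11 ≈ 36 years.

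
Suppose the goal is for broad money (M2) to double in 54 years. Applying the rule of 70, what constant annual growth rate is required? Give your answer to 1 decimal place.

70 / 54 ≈ 1.30, so about 1.3% a year.

approximately 1.3%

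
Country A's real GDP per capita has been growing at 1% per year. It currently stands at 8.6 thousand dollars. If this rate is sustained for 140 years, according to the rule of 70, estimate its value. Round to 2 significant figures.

It doubles every 70/1 ≈ 70.00 years, so 140 years is 2.00 doublings.
2^2.00 ≈ 4.00; 8.6 × 4.00 ≈ 34 thousand dollars.

34 thousand dollars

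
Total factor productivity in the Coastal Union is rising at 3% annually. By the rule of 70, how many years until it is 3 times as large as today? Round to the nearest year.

One doubling takes 70/3 = 23.33 years.
3× is log₂ 3 ≈ 1.58 doublings, so ≈ 1.58 × 23.33 = 37 years.

around 37 years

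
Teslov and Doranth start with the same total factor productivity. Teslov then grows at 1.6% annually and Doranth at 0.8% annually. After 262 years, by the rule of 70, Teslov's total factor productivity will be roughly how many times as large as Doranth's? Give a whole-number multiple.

approximately 8 times

Teslov pulls ahead at 0.8 pp per year, so the ratio doubles every 70/0.8 ≈ 87.50 years.
In 262 years that's 2.99 doublings: 2^2.99 ≈ 8.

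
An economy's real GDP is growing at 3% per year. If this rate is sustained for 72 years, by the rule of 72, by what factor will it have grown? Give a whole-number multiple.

≈ 8 times

Doubling time ≈ 72/3 = 24.00 years.
72/24.00 ≈ 3 doublings, so about 2^3 = 8×.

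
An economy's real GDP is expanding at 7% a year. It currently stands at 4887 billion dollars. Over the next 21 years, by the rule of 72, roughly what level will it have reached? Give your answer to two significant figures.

20000 billion dollars

Doubling time ≈ 72/7 = 10.29 years.
21 years is 21/10.29 ≈ 2.04 doublings, a factor of 2^2.04 ≈ 4.11.
4887 × 4.11 ≈ 20000 billion dollars.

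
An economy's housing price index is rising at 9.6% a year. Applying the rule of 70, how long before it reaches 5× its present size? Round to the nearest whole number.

≈ 17 years

Doubling time ≈ 70/9.6 = 7.29 years.
Reaching 5× takes log₂(5) ≈ 2.32 doublings.
2.32 × 7.29 ≈ 17 years.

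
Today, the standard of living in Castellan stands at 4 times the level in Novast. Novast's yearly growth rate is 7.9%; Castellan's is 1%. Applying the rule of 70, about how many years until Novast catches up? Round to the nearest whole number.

around 20 years

The growth-rate gap is 7.9% − 1% = 6.9 percentage points.
So the ratio between them halves every 70/6.9 ≈ 10.14 years.
A 4 times gap closes after 2 halvings: 2 × 10.14 ≈ 20 years.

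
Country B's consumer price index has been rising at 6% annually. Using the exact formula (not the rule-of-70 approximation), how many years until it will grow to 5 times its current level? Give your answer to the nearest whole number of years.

28 years

t = ln(5) / ln(1 + 0.06) = 1.6094 / 0.058269 ≈ 27.62.
≈ 28 years.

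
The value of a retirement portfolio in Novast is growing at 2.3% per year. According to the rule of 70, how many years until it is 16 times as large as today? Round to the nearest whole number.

One doubling takes 70/2.3 = 30.43 years.
16 = 2^4, so 4 doublings → 122 years.

≈ 122 years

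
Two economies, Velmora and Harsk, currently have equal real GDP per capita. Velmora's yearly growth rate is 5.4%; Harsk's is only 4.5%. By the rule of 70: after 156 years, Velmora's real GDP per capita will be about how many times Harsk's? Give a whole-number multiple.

approximately 4 times

Rate gap = 5.4% − 4.5% = 0.9 points.
The ratio doubles every 70/0.9 ≈ 77.78 years.
156/77.78 ≈ 2.01 doublings → ratio ≈ 2^2.01 ≈ 4.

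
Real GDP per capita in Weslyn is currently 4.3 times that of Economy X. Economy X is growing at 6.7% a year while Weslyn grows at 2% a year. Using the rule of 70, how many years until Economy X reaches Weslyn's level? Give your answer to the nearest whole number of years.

≈ 31 years

Economy X gains on Weslyn at 6.7% − 2% = 4.7 points a year.
At that relative rate the gap halves every 70/4.7 ≈ 14.89 years.
A 4.3 times gap takes log₂(4.3) ≈ 2.10 halvings to close: 2.10 × 14.89 ≈ 31 years.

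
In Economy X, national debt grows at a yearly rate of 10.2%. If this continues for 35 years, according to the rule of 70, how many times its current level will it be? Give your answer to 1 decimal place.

Doubling time ≈ 70/10.2 = 6.86 years.
35 years / 6.86 ≈ 5.10 doublings → factor 2^5.10 ≈ 34.3.

34.3 times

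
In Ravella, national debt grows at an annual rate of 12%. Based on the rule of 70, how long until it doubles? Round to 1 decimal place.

≈ 5.8 years

70/12 ≈ 5.83, so it doubles roughly every 5.8 years.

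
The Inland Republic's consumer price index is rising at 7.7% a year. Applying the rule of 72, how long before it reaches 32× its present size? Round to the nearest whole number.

Doubling time ≈ 72/7.7 = 9.35 years.
Getting to 32× needs 5 doublings: 5 × 9.35 ≈ 47 years.

around 47 years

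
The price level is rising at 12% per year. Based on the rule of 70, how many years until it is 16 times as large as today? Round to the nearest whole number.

about 23 years

One doubling takes 70/12 = 5.83 years.
16 = 2^4, so 4 doublings → 23 years.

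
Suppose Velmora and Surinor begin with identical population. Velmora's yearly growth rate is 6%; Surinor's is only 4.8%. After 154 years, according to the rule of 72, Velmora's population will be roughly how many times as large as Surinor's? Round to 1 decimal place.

5.9 times

Velmora pulls ahead at 1.2 pp per year, so the ratio doubles every 72/1.2 ≈ 60.00 years.
In 154 years that's 2.57 doublings: 2^2.57 ≈ 5.9.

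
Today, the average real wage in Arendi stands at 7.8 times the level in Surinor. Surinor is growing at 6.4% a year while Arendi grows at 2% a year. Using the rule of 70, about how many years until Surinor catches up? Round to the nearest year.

Surinor gains on Arendi at 6.4% − 2% = 4.4 points a year.
At that relative rate the gap halves every 70/4.4 ≈ 15.91 years.
A 7.8 times gap takes log₂(7.8) ≈ 2.96 halvings to close: 2.96 × 15.91 ≈ 47 years.

roughly 47 years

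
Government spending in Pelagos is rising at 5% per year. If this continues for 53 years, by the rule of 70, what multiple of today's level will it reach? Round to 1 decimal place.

approximately 13.8 times

Doubling time ≈ 70/5 = 14.00 years.
53 years / 14.00 ≈ 3.79 doublings → factor 2^3.79 ≈ 13.8.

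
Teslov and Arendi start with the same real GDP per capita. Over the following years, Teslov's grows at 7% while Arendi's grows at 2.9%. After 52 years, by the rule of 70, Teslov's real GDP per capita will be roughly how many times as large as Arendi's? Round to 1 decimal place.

Only the 4.1-point difference matters.
70/4.1 ≈ 17.07 years per doubling of the ratio; 52 years gives 3.05 doublings, so ≈ 8.3×.

roughly 8.3 times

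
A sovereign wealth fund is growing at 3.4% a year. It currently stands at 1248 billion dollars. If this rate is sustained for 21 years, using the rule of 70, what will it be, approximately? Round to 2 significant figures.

Doubling time ≈ 70/3.4 = 20.59 years.
21 years is 21/20.59 ≈ 1.02 doublings, a factor of 2^1.02 ≈ 2.03.
1248 × 2.03 ≈ 2500 billion dollars.

around 2500 billion dollars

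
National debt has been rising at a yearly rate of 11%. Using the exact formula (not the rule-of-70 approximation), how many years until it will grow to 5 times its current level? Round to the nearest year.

15 years

t = ln(5) / ln(1 + 0.11) = 1.6094 / 0.104360 ≈ 15.42.
≈ 15 years.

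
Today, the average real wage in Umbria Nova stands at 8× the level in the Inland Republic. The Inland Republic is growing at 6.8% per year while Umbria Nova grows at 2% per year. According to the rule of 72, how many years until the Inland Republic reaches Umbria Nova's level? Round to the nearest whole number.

about 45 years

What matters is the difference: 4.8 pp.
Rule of 72 on the gap: the ratio halves every 72/4.8 ≈ 15.00 years.
An 8× gap closes after 3 halvings: 3 × 15.00 ≈ 45 years.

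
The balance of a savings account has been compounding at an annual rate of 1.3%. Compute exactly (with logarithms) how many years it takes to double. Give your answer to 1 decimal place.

t = ln(2) / ln(1 + 0.013) = 0.6931 / 0.012916 ≈ 53.66.

53.7 years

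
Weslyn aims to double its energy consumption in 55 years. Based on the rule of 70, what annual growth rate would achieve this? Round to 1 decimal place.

around 1.3%

70 / 55 ≈ 1.27, so about 1.3% annually.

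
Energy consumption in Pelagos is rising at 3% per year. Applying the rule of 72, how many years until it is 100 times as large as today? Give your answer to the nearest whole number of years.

≈ 159 years

At 3% it doubles every 72/3 ≈ 24.00 years.
100× is log₂ 100 ≈ 6.64 doublings, so ≈ 6.64 × 24.00 = 159 years.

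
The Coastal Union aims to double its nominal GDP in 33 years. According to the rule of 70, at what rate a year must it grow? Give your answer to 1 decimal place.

about 2.1% a year

70 / 33 ≈ 2.12, so about 2.1% a year.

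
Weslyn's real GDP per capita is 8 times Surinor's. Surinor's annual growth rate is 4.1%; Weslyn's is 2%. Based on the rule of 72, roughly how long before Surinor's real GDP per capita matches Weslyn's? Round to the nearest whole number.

about 103 years

The growth-rate gap is 4.1% − 2% = 2.1 percentage points.
So the ratio between them halves every 72/2.1 ≈ 34.29 years.
An 8 times gap closes after 3 halvings: 3 × 34.29 ≈ 103 years.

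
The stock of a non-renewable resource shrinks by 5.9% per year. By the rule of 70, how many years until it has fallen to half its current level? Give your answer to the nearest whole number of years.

Halving time ≈ 70 / 5.9 = 11.86 → 12 years.

≈ 12 years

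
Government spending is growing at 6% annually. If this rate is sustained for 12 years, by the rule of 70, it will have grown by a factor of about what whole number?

Doubling time ≈ 70/6 = 11.67 years.
12/11.67 ≈ 1 doubling, so about 2^1 = 2×.

approximately 2 times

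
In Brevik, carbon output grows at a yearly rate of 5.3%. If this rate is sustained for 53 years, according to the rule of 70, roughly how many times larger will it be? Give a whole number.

At 5.3% one doubling takes ≈ 13.21 years; 53 years is 4 of them, so ×16.

around 16 times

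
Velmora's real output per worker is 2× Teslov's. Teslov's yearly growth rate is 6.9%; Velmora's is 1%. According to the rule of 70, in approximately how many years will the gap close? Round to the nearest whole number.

≈ 12 years

Teslov gains on Velmora at 6.9% − 1% = 5.9 points a year.
At that relative rate the gap halves every 70/5.9 ≈ 11.86 years.
A 2× gap closes after 1 halving: 1 × 11.86 ≈ 12 years.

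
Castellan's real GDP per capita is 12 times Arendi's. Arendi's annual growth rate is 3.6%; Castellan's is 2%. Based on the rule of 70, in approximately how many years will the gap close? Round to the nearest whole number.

Arendi gains on Castellan at 3.6% − 2% = 1.6 points a year.
At that relative rate the gap halves every 70/1.6 ≈ 43.75 years.
A 12 times gap takes log₂(12) ≈ 3.58 halvings to close: 3.58 × 43.75 ≈ 157 years.

about 157 years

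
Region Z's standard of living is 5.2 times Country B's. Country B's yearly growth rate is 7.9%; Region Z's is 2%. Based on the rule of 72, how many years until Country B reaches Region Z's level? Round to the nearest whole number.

about 29 years

What matters is the difference: 5.9 pp.
Rule of 72 on the gap: the ratio halves every 72/5.9 ≈ 12.20 years.
A 5.2 times gap takes log₂(5.2) ≈ 2.38 halvings to close: 2.38 × 12.20 ≈ 29 years.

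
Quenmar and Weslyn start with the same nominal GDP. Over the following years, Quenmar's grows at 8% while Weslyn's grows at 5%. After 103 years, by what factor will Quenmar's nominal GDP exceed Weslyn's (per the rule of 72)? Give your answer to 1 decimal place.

Rate gap = 8% − 5% = 3 points.
The ratio doubles every 72/3 ≈ 24.00 years.
103/24.00 ≈ 4.29 doublings → ratio ≈ 2^4.29 ≈ 19.6.

roughly 19.6 times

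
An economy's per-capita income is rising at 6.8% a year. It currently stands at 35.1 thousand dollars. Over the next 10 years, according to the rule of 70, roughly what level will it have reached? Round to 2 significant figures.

approximately 69 thousand dollars

Doubling time ≈ 70/6.8 = 10.29 years.
10 years is 10/10.29 ≈ 0.97 doublings, a factor of 2^0.97 ≈ 1.96.
35.1 × 1.96 ≈ 69 thousand dollars.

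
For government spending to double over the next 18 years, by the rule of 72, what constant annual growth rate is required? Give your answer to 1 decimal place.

≈ 4.0% a year

72 / 18 ≈ 4.00, so about 4.0% a year.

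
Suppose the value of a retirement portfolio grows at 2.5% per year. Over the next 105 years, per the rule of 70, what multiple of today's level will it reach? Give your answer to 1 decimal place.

roughly 13.5 times

Doubling time ≈ 70/2.5 = 28.00 years.
105 years / 28.00 ≈ 3.75 doublings → factor 2^3.75 ≈ 13.5.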